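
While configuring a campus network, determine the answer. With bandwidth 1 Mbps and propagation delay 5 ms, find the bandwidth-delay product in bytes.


Given: bandwidth = 1 Mbps, delay = 5 ms
BDP in bits = 1 * 10^6 * 5 / 1000
BDP in bits = 5000
BDP in bytes = 5000 / 8 = 625

625


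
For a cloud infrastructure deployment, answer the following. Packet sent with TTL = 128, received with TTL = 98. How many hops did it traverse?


Given: initial TTL = 128, received TTL = 98
Hops = initial TTL - received TTL
Hops = 128 - 98 = 30

30


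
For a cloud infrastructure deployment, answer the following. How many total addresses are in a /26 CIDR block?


Given: CIDR prefix /26
Host bits = 32 - 26 = 6
Total addresses = 2^6 = 64

64


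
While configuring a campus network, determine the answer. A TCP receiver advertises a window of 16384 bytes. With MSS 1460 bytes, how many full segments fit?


Given: RWND = 16384 bytes, MSS = 1460 bytes
Full segments = floor(RWND / MSS)
Full segments = floor(16384 / 1460)
Full segments = floor(11.2219) = 11

11


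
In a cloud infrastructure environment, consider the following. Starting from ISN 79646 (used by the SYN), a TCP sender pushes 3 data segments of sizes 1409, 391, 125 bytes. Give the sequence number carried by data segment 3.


The SYN occupies sequence number ISN = 79646, so the first data byte is ISN + 1 = 79647.
SEQ of data segment i = (ISN + 1) + sum of payload sizes of segments 1..i-1.
Segment 1: SEQ = 79647, payload = 1409 bytes
Segment 2: SEQ = 81056, payload = 391 bytes
Segment 3: SEQ = 81447, payload = 125 bytes
SEQ of segment 3 = 79647 + 1409 + 391 = 81447

81447


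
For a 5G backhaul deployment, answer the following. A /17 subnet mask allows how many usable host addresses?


Given: subnet mask /17
Host bits = 32 - 17 = 15
Total addresses = 2^15 = 32768
Usable hosts = 32768 - 2 (network + broadcast) = 32766

32766


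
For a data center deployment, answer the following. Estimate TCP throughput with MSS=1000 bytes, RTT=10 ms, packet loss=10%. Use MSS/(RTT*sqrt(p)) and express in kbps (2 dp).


Given: MSS = 1000 bytes, RTT = 10 ms, loss = 10%
RTT in seconds = 10 / 1000 = 0.01
Loss rate = 10% = 0.1
sqrt(loss) = sqrt(0.1) = 0.316227766017
Throughput (bytes/s) = 1000 / (0.01 * 0.316227766017) = 316227.7660
Throughput (kbps) = 316227.7660 * 8 / 1000 = 2529.822128 -> 2529.82 kbps (2 dp)

2529.82


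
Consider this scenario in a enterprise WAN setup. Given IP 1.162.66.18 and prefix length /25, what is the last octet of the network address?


Given: IP = 1.162.66.18, prefix = /25
Subnet mask = 255.255.255.128
Last octet of IP: 18
Last octet of mask: 128
Network last octet = 18 AND 128 = 0

0


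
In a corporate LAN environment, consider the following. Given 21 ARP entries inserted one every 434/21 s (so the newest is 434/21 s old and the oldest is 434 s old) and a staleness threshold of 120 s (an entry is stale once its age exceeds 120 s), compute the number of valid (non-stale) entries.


Ages are k * 434/21 s for k = 1..21 (spacing = 20.6667 s).
Entry k is valid iff k * 434/21 <= 120 iff k <= 21 * 120 / 434 = 5.8065
n_valid = floor(5.8065) = 5
(n_stale = 21 - 5 = 16)

5


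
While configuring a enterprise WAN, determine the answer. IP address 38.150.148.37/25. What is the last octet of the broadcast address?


Given: IP = 38.150.148.37, prefix = /25
Host bits = 32 - 25 = 7
Network last octet = 37 AND mask = 0
Host part size = 2^7 - 1 = 127
Broadcast last octet = 0 OR 127 = 127

127


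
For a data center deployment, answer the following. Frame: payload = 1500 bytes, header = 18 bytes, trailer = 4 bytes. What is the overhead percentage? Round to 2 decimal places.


Given: payload = 1500 B, header = 18 B, trailer = 4 B
Overhead bytes = header + trailer = 18 + 4 = 22
Total frame = payload + overhead = 1500 + 22 = 1522
Overhead % = 22 / 1522 * 100 = 1.4455% -> 1.45% (2 dp)

1.45


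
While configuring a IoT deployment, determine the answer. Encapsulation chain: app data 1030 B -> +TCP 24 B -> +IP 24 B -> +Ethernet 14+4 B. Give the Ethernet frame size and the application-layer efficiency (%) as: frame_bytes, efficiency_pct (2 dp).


TCP segment = 1030 + 24 = 1054 B
IP packet = 1054 + 24 = 1078 B
Ethernet frame = 1078 + 14 + 4 = 1096 B
Efficiency = app / frame = 1030 / 1096 = 0.939781 = 93.9781% -> 93.98% (2 dp)

1096, 93.98


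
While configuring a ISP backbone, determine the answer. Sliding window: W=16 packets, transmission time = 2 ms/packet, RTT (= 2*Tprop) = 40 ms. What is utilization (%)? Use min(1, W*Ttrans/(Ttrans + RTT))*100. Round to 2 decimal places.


Given: W = 16, Ttrans = 2 ms, RTT = 40 ms (= 2 * Tprop, Tprop = 20 ms)
Cycle time = Ttrans + RTT = 2 + 40 = 42 ms (first packet sent until its ACK returns)
W * Ttrans = 16 * 2 = 32 ms of sending per cycle
W * Ttrans / (Ttrans + RTT) = 32 / 42 = 0.761905
U = min(1, 0.761905) = 0.761905
U% = 76.19%

76.19


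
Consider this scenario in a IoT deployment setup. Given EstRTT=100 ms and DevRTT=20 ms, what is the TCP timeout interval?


Given: EstRTT = 100 ms, DevRTT = 20 ms
Timeout = EstRTT + 4 * DevRTT
4 * DevRTT = 4 * 20 = 80
Timeout = 100 + 80 = 180 ms

180


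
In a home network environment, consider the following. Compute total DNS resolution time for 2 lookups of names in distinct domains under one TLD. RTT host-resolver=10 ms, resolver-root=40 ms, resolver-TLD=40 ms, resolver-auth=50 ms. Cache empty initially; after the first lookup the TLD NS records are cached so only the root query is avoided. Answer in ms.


Lookup 1 (cold cache): local + root + TLD + auth = 10 + 40 + 40 + 50 = 140 ms
Lookups 2..2 (TLD NS cached -> skip root; new domain -> still ask TLD and auth): local + TLD + auth = 10 + 40 + 50 = 100 ms each
Remaining 1 lookups: 1 * 100 = 100 ms
Total = 140 + 100 = 240 ms

240


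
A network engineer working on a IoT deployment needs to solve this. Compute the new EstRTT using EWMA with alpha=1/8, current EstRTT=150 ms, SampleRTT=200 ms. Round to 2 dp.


Given: EstRTT = 150 ms, SampleRTT = 200 ms, alpha = 1/8
New EstRTT = (1 - alpha) * EstRTT + alpha * SampleRTT
(7/8) * 150 = 131.25
(1/8) * 200 = 25
New EstRTT = 131.25 + 25 = 156.25 ms -> 156.25 ms (2 dp)

156.25


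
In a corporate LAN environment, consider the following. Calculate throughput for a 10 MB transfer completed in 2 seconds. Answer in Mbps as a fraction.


Given: file = 10 MB, time = 2 s
File in Mb = 10 * 8 = 80 Mb
Throughput = 80 / 2 Mbps
Throughput = 40 Mbps

40


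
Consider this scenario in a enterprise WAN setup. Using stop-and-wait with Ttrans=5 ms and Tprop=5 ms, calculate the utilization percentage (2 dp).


Given: Ttrans = 5 ms, Tprop = 5 ms
RTT = 2 * Tprop = 2 * 5 = 10 ms
U = Ttrans / (Ttrans + RTT)
U = 5 / (5 + 10)
U = 5 / 15 = 0.333333
U% = 33.33%

33.33


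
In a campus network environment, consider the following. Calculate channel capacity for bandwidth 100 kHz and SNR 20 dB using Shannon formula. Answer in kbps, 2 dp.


Given: B = 100 kHz, SNR = 20 dB
SNR linear = 10^(20/10) = 100
1 + SNR = 101
log2(101) = 6.6582114828
C = 100 * 1000 * 6.6582114828 = 665821.1483 bps
C = 665.821148 kbps -> 665.82 kbps (2 dp)

665.82


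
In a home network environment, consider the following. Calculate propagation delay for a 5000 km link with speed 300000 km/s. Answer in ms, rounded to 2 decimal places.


Given: distance = 5000 km, speed = 300000 km/s
Delay = distance / speed = 5000 / 300000 seconds
Delay in ms = 5000 * 1000 / 300000
Delay = 16.6667 ms
Rounded to 2 dp = 16.67 ms

16.67


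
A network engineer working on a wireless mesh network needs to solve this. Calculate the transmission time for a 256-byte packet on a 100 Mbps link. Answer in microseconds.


Given: packet = 256 bytes, bandwidth = 100 Mbps
Packet in bits = 256 * 8 = 2048 bits
Bandwidth = 100 * 10^6 = 100000000 bps
Time = 2048 / 100000000 seconds
Time in us = 2048 * 10^6 / 100000000 = 20.48

20.48


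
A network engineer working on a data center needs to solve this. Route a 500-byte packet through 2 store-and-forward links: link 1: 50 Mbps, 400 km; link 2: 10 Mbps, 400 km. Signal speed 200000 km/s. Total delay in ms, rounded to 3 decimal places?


Packet = 500 bytes = 4000 bits. Store-and-forward: sum (t_trans + t_prop) per link.
Link 1: t_trans = 4000/(50*10^6) s = 0.0800 ms; t_prop = 400/200000 s = 2.0000 ms; subtotal = 2.0800 ms
Link 2: t_trans = 4000/(10*10^6) s = 0.4000 ms; t_prop = 400/200000 s = 2.0000 ms; subtotal = 2.4000 ms
End-to-end = 2.0800 + 2.4000 = 4.4800 ms -> 4.480 ms (3 dp)

4.480


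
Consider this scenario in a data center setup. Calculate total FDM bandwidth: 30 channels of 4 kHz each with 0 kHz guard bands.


Given: 30 channels, 4 kHz each, guard = 0 kHz
Channel bandwidth = 30 * 4 = 120 kHz
Guard bands = 29 gaps * 0 kHz = 0 kHz
Total = 120 + 0 = 120 kHz

120


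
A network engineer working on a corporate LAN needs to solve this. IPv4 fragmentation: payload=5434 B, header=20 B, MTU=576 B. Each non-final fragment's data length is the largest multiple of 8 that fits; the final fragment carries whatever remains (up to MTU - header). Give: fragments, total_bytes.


Max data per non-final fragment = floor((MTU - header)/8)*8 = floor((576 - 20)/8)*8 = floor(556/8)*8 = 552 B
Final fragment needs no 8-byte alignment: it can carry up to MTU - header = 556 B
Non-final fragments needed = ceil((payload - 556) / 552) = ceil(4878/552) = ceil(8.8370) = 9
Number of fragments = 9 + 1 = 10
Fragment sizes (data): 9 * 552 B + 466 B (last, 466 <= 556 OK)
Total bytes sent = payload + n_frags * header = 5434 + 10*20 = 5434 + 200 = 5634 B

10, 5634


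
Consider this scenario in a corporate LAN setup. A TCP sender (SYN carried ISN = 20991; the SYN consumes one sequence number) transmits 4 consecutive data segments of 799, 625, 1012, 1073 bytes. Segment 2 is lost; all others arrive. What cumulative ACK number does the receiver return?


SYN uses sequence number 20991; first data byte = ISN + 1 = 20992.
Segment 1: SEQ = 20992, len = 799 B, covers [20992, 21790]
Segment 2: SEQ = 21791, len = 625 B, covers [21791, 22415] [LOST]
Segment 3: SEQ = 22416, len = 1012 B, covers [22416, 23427]
Segment 4: SEQ = 23428, len = 1073 B, covers [23428, 24500]
In-order data received: bytes [20992, 21790] (segments 1..1).
Segment 2 missing -> gap begins at byte 21791; later segments buffered out of order.
Cumulative ACK = next expected in-order byte = 20992 + 799 = 21791

21791


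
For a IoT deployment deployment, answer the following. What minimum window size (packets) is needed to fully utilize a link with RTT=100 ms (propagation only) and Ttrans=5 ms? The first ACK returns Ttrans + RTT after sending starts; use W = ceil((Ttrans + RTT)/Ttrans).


Given: Ttrans = 5 ms, RTT = 100 ms (= 2 * Tprop, Tprop = 50 ms)
Time until first ACK returns = Ttrans + RTT = 5 + 100 = 105 ms
Need W * Ttrans >= Ttrans + RTT  ->  W >= (Ttrans + RTT) / Ttrans
(Ttrans + RTT) / Ttrans = 105 / 5 = 21
W_min = ceil(21) = 21

21


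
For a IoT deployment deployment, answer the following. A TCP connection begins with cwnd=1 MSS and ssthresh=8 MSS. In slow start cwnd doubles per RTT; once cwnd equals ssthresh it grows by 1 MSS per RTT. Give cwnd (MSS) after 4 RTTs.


RTT 0: cwnd = 1 MSS (initial)
RTT 1: cwnd = 2 MSS (slow start, doubled)
RTT 2: cwnd = 4 MSS (slow start, doubled)
RTT 3: cwnd = 8 MSS (slow start, doubled)
RTT 4: cwnd = 9 MSS (congestion avoidance, +1)

9


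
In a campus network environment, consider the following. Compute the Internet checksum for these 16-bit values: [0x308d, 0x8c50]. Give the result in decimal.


Given words: [0x308d, 0x8c50]
Step 1: Sum all words
Raw sum = 12429 + 35920 = 48349
One's complement = ~48349 & 0xFFFF = 17186

17186


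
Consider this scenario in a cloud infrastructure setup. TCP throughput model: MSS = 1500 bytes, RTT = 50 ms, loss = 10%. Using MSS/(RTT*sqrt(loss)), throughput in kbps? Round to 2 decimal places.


Given: MSS = 1500 bytes, RTT = 50 ms, loss = 10%
RTT in seconds = 50 / 1000 = 0.05
Loss rate = 10% = 0.1
sqrt(loss) = sqrt(0.1) = 0.316227766017
Throughput (bytes/s) = 1500 / (0.05 * 0.316227766017) = 94868.3298
Throughput (kbps) = 94868.3298 * 8 / 1000 = 758.946638 -> 758.95 kbps (2 dp)

758.95


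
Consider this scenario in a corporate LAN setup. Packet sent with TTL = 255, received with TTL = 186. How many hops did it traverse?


Given: initial TTL = 255, received TTL = 186
Hops = initial TTL - received TTL
Hops = 255 - 186 = 69

69


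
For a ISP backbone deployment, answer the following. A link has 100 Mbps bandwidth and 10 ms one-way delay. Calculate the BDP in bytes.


Given: bandwidth = 100 Mbps, delay = 10 ms
BDP in bits = 100 * 10^6 * 10 / 1000
BDP in bits = 1000000
BDP in bytes = 1000000 / 8 = 125000

125000


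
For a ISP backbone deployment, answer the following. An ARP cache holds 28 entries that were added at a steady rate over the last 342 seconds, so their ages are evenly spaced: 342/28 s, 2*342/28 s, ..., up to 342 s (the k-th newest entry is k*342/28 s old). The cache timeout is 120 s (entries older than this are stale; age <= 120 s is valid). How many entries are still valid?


Ages are k * 342/28 s for k = 1..28 (spacing = 12.2143 s).
Entry k is valid iff k * 342/28 <= 120 iff k <= 28 * 120 / 342 = 9.8246
n_valid = floor(9.8246) = 9
(n_stale = 28 - 9 = 19)

9


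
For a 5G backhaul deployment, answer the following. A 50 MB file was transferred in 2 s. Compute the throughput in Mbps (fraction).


Given: file = 50 MB, time = 2 s
File in Mb = 50 * 8 = 400 Mb
Throughput = 400 / 2 Mbps
Throughput = 200 Mbps

200


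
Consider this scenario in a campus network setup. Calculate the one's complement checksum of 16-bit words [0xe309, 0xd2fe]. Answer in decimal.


Given words: [0xe309, 0xd2fe]
Step 1: Sum all words
Raw sum = 58121 + 54014 = 112135
Step 2: Fold carry: (46599 + 1) = 46600
One's complement = ~46600 & 0xFFFF = 18935

18935


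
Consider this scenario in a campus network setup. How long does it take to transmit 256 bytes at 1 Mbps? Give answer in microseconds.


Given: packet = 256 bytes, bandwidth = 1 Mbps
Packet in bits = 256 * 8 = 2048 bits
Bandwidth = 1 * 10^6 = 1000000 bps
Time = 2048 / 1000000 seconds
Time in us = 2048 * 10^6 / 1000000 = 2048

2048


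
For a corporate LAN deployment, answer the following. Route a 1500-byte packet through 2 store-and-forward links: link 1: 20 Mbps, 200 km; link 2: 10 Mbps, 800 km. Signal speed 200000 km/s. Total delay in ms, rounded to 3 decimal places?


Packet = 1500 bytes = 12000 bits. Store-and-forward: sum (t_trans + t_prop) per link.
Link 1: t_trans = 12000/(20*10^6) s = 0.6000 ms; t_prop = 200/200000 s = 1.0000 ms; subtotal = 1.6000 ms
Link 2: t_trans = 12000/(10*10^6) s = 1.2000 ms; t_prop = 800/200000 s = 4.0000 ms; subtotal = 5.2000 ms
End-to-end = 1.6000 + 5.2000 = 6.8000 ms -> 6.800 ms (3 dp)

6.800


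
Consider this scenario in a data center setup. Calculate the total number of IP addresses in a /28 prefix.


Given: CIDR prefix /28
Host bits = 32 - 28 = 4
Total addresses = 2^4 = 16

16


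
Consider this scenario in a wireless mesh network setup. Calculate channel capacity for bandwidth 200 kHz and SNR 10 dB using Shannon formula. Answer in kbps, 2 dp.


Given: B = 200 kHz, SNR = 10 dB
SNR linear = 10^(10/10) = 10
1 + SNR = 11
log2(11) = 3.4594316186
C = 200 * 1000 * 3.4594316186 = 691886.3237 bps
C = 691.886324 kbps -> 691.89 kbps (2 dp)

691.89


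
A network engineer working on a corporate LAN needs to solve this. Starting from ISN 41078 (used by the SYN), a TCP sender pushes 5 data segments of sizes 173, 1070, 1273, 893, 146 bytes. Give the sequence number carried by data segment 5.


The SYN occupies sequence number ISN = 41078, so the first data byte is ISN + 1 = 41079.
SEQ of data segment i = (ISN + 1) + sum of payload sizes of segments 1..i-1.
Segment 1: SEQ = 41079, payload = 173 bytes
Segment 2: SEQ = 41252, payload = 1070 bytes
Segment 3: SEQ = 42322, payload = 1273 bytes
Segment 4: SEQ = 43595, payload = 893 bytes
Segment 5: SEQ = 44488, payload = 146 bytes
SEQ of segment 5 = 41079 + 173 + 1070 + 1273 + 893 = 44488

44488


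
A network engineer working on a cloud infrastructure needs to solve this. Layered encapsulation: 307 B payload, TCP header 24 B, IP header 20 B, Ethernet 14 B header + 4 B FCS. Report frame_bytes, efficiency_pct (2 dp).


TCP segment = 307 + 24 = 331 B
IP packet = 331 + 20 = 351 B
Ethernet frame = 351 + 14 + 4 = 369 B
Efficiency = app / frame = 307 / 369 = 0.831978 = 83.1978% -> 83.20% (2 dp)

369, 83.20


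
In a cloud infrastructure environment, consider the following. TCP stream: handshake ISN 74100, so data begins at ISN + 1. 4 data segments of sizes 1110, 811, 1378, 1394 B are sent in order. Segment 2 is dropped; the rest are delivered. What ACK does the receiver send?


SYN uses sequence number 74100; first data byte = ISN + 1 = 74101.
Segment 1: SEQ = 74101, len = 1110 B, covers [74101, 75210]
Segment 2: SEQ = 75211, len = 811 B, covers [75211, 76021] [LOST]
Segment 3: SEQ = 76022, len = 1378 B, covers [76022, 77399]
Segment 4: SEQ = 77400, len = 1394 B, covers [77400, 78793]
In-order data received: bytes [74101, 75210] (segments 1..1).
Segment 2 missing -> gap begins at byte 75211; later segments buffered out of order.
Cumulative ACK = next expected in-order byte = 74101 + 1110 = 75211

75211


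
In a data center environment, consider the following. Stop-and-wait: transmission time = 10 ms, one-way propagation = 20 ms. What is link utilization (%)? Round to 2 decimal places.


Given: Ttrans = 10 ms, Tprop = 20 ms
RTT = 2 * Tprop = 2 * 20 = 40 ms
U = Ttrans / (Ttrans + RTT)
U = 10 / (10 + 40)
U = 10 / 50 = 0.2
U% = 20.00%

20.00


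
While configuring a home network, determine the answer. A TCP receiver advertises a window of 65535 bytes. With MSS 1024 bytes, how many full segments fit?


Given: RWND = 65535 bytes, MSS = 1024 bytes
Full segments = floor(RWND / MSS)
Full segments = floor(65535 / 1024)
Full segments = floor(63.999) = 63

63


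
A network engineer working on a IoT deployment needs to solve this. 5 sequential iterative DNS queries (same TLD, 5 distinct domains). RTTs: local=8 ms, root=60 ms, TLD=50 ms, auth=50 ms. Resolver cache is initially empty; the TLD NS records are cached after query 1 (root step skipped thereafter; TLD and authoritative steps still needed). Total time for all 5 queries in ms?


Lookup 1 (cold cache): local + root + TLD + auth = 8 + 60 + 50 + 50 = 168 ms
Lookups 2..5 (TLD NS cached -> skip root; new domain -> still ask TLD and auth): local + TLD + auth = 8 + 50 + 50 = 108 ms each
Remaining 4 lookups: 4 * 108 = 432 ms
Total = 168 + 432 = 600 ms

600


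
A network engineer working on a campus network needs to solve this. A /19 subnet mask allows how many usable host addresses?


Given: subnet mask /19
Host bits = 32 - 19 = 13
Total addresses = 2^13 = 8192
Usable hosts = 8192 - 2 (network + broadcast) = 8190

8190


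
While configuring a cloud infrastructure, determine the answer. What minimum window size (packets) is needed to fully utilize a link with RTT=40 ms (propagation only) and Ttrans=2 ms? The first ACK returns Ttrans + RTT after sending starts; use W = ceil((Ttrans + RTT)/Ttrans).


Given: Ttrans = 2 ms, RTT = 40 ms (= 2 * Tprop, Tprop = 20 ms)
Time until first ACK returns = Ttrans + RTT = 2 + 40 = 42 ms
Need W * Ttrans >= Ttrans + RTT  ->  W >= (Ttrans + RTT) / Ttrans
(Ttrans + RTT) / Ttrans = 42 / 2 = 21
W_min = ceil(21) = 21

21


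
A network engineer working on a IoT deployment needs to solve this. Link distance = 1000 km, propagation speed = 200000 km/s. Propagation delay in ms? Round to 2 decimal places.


Given: distance = 1000 km, speed = 200000 km/s
Delay = distance / speed = 1000 / 200000 seconds
Delay in ms = 1000 * 1000 / 200000
Delay = 5.0000 ms
Rounded to 2 dp = 5.00 ms

5.00


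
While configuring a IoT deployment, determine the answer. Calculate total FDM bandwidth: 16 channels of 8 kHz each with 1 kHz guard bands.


Given: 16 channels, 8 kHz each, guard = 1 kHz
Channel bandwidth = 16 * 8 = 128 kHz
Guard bands = 15 gaps * 1 kHz = 15 kHz
Total = 128 + 15 = 143 kHz

143


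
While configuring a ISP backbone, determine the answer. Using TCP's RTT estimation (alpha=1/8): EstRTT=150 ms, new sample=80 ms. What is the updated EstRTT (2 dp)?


Given: EstRTT = 150 ms, SampleRTT = 80 ms, alpha = 1/8
New EstRTT = (1 - alpha) * EstRTT + alpha * SampleRTT
(7/8) * 150 = 131.25
(1/8) * 80 = 10
New EstRTT = 131.25 + 10 = 141.25 ms -> 141.25 ms (2 dp)

141.25


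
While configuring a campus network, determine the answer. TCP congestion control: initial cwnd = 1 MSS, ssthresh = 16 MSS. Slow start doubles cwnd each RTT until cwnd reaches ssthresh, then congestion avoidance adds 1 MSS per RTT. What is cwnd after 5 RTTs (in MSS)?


RTT 0: cwnd = 1 MSS (initial)
RTT 1: cwnd = 2 MSS (slow start, doubled)
RTT 2: cwnd = 4 MSS (slow start, doubled)
RTT 3: cwnd = 8 MSS (slow start, doubled)
RTT 4: cwnd = 16 MSS (slow start, doubled)
RTT 5: cwnd = 17 MSS (congestion avoidance, +1)

17


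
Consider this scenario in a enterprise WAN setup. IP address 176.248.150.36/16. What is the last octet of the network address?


Given: IP = 176.248.150.36, prefix = /16
Subnet mask = 255.255.0.0
Last octet of IP: 36
Last octet of mask: 0
Network last octet = 36 AND 0 = 0

0


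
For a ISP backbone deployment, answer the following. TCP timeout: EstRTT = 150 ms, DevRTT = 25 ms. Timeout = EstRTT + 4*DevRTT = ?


Given: EstRTT = 150 ms, DevRTT = 25 ms
Timeout = EstRTT + 4 * DevRTT
4 * DevRTT = 4 * 25 = 100
Timeout = 150 + 100 = 250 ms

250


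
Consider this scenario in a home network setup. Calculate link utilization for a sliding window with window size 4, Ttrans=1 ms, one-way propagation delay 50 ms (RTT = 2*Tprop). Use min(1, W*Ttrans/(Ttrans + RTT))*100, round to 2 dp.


Given: W = 4, Ttrans = 1 ms, RTT = 100 ms (= 2 * Tprop, Tprop = 50 ms)
Cycle time = Ttrans + RTT = 1 + 100 = 101 ms (first packet sent until its ACK returns)
W * Ttrans = 4 * 1 = 4 ms of sending per cycle
W * Ttrans / (Ttrans + RTT) = 4 / 101 = 0.039604
U = min(1, 0.039604) = 0.039604
U% = 3.96%

3.96


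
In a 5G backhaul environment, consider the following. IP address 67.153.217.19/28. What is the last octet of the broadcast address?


Given: IP = 67.153.217.19, prefix = /28
Host bits = 32 - 28 = 4
Network last octet = 19 AND mask = 16
Host part size = 2^4 - 1 = 15
Broadcast last octet = 16 OR 15 = 31

31


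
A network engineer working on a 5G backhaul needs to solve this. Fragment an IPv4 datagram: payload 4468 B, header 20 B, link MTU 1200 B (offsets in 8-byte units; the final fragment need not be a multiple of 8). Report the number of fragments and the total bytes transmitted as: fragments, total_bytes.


Max data per non-final fragment = floor((MTU - header)/8)*8 = floor((1200 - 20)/8)*8 = floor(1180/8)*8 = 1176 B
Final fragment needs no 8-byte alignment: it can carry up to MTU - header = 1180 B
Non-final fragments needed = ceil((payload - 1180) / 1176) = ceil(3288/1176) = ceil(2.7959) = 3
Number of fragments = 3 + 1 = 4
Fragment sizes (data): 3 * 1176 B + 940 B (last, 940 <= 1180 OK)
Total bytes sent = payload + n_frags * header = 4468 + 4*20 = 4468 + 80 = 4548 B

4, 4548


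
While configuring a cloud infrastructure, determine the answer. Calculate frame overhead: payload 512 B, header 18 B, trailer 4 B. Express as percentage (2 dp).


Given: payload = 512 B, header = 18 B, trailer = 4 B
Overhead bytes = header + trailer = 18 + 4 = 22
Total frame = payload + overhead = 512 + 22 = 534
Overhead % = 22 / 534 * 100 = 4.1199% -> 4.12% (2 dp)

4.12


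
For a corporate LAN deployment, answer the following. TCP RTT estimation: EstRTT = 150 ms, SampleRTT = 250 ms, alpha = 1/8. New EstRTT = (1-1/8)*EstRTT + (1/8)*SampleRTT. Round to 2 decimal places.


Given: EstRTT = 150 ms, SampleRTT = 250 ms, alpha = 1/8
New EstRTT = (1 - alpha) * EstRTT + alpha * SampleRTT
(7/8) * 150 = 131.25
(1/8) * 250 = 31.25
New EstRTT = 131.25 + 31.25 = 162.5 ms -> 162.50 ms (2 dp)

162.50


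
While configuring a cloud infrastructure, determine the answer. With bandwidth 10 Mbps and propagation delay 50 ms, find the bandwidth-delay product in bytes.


Given: bandwidth = 10 Mbps, delay = 50 ms
BDP in bits = 10 * 10^6 * 50 / 1000
BDP in bits = 500000
BDP in bytes = 500000 / 8 = 62500

62500


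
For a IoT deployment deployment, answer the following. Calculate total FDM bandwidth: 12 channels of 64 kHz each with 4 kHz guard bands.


Given: 12 channels, 64 kHz each, guard = 4 kHz
Channel bandwidth = 12 * 64 = 768 kHz
Guard bands = 11 gaps * 4 kHz = 44 kHz
Total = 768 + 44 = 812 kHz

812


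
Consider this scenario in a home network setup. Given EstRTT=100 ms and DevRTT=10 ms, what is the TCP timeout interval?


Given: EstRTT = 100 ms, DevRTT = 10 ms
Timeout = EstRTT + 4 * DevRTT
4 * DevRTT = 4 * 10 = 40
Timeout = 100 + 40 = 140 ms

140


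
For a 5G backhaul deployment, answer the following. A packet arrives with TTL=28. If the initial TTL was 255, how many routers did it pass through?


Given: initial TTL = 255, received TTL = 28
Hops = initial TTL - received TTL
Hops = 255 - 28 = 227

227


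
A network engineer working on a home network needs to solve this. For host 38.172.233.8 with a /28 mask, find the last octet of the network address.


Given: IP = 38.172.233.8, prefix = /28
Subnet mask = 255.255.255.240
Last octet of IP: 8
Last octet of mask: 240
Network last octet = 8 AND 240 = 0

0


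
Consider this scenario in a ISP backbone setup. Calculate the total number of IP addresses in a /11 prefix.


Given: CIDR prefix /11
Host bits = 32 - 11 = 21
Total addresses = 2^21 = 2097152

2097152


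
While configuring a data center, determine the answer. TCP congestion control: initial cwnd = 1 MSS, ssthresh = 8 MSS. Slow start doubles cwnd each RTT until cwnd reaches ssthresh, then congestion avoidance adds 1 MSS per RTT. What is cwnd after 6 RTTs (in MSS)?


RTT 0: cwnd = 1 MSS (initial)
RTT 1: cwnd = 2 MSS (slow start, doubled)
RTT 2: cwnd = 4 MSS (slow start, doubled)
RTT 3: cwnd = 8 MSS (slow start, doubled)
RTT 4: cwnd = 9 MSS (congestion avoidance, +1)
RTT 5: cwnd = 10 MSS (congestion avoidance, +1)
RTT 6: cwnd = 11 MSS (congestion avoidance, +1)

11


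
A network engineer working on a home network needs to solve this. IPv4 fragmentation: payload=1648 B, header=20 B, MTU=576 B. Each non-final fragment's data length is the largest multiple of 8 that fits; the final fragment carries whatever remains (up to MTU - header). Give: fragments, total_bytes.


Max data per non-final fragment = floor((MTU - header)/8)*8 = floor((576 - 20)/8)*8 = floor(556/8)*8 = 552 B
Final fragment needs no 8-byte alignment: it can carry up to MTU - header = 556 B
Non-final fragments needed = ceil((payload - 556) / 552) = ceil(1092/552) = ceil(1.9783) = 2
Number of fragments = 2 + 1 = 3
Fragment sizes (data): 2 * 552 B + 544 B (last, 544 <= 556 OK)
Total bytes sent = payload + n_frags * header = 1648 + 3*20 = 1648 + 60 = 1708 B

3, 1708


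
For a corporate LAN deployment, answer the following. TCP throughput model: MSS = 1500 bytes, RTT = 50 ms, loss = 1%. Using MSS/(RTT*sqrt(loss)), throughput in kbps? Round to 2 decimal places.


Given: MSS = 1500 bytes, RTT = 50 ms, loss = 1%
RTT in seconds = 50 / 1000 = 0.05
Loss rate = 1% = 0.01
sqrt(loss) = sqrt(0.01) = 0.1
Throughput (bytes/s) = 1500 / (0.05 * 0.1) = 300000.0000
Throughput (kbps) = 300000.0000 * 8 / 1000 = 2400.000000 -> 2400.00 kbps (2 dp)

2400.00


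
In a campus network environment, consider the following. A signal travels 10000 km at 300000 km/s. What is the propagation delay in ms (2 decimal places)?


Given: distance = 10000 km, speed = 300000 km/s
Delay = distance / speed = 10000 / 300000 seconds
Delay in ms = 10000 * 1000 / 300000
Delay = 33.3333 ms
Rounded to 2 dp = 33.33 ms

33.33


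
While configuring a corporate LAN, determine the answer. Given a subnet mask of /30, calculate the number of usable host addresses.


Given: subnet mask /30
Host bits = 32 - 30 = 2
Total addresses = 2^2 = 4
Usable hosts = 4 - 2 (network + broadcast) = 2

2


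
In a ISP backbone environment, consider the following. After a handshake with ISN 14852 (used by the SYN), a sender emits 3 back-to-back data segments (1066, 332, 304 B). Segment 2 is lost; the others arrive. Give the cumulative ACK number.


SYN uses sequence number 14852; first data byte = ISN + 1 = 14853.
Segment 1: SEQ = 14853, len = 1066 B, covers [14853, 15918]
Segment 2: SEQ = 15919, len = 332 B, covers [15919, 16250] [LOST]
Segment 3: SEQ = 16251, len = 304 B, covers [16251, 16554]
In-order data received: bytes [14853, 15918] (segments 1..1).
Segment 2 missing -> gap begins at byte 15919; later segments buffered out of order.
Cumulative ACK = next expected in-order byte = 14853 + 1066 = 15919

15919


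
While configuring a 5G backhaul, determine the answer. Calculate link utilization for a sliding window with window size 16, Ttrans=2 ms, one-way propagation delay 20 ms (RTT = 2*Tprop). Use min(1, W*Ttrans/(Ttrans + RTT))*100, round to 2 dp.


Given: W = 16, Ttrans = 2 ms, RTT = 40 ms (= 2 * Tprop, Tprop = 20 ms)
Cycle time = Ttrans + RTT = 2 + 40 = 42 ms (first packet sent until its ACK returns)
W * Ttrans = 16 * 2 = 32 ms of sending per cycle
W * Ttrans / (Ttrans + RTT) = 32 / 42 = 0.761905
U = min(1, 0.761905) = 0.761905
U% = 76.19%

76.19


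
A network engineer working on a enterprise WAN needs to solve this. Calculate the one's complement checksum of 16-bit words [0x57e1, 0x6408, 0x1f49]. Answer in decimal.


Given words: [0x57e1, 0x6408, 0x1f49]
Step 1: Sum all words
Raw sum = 22497 + 25608 + 8009 = 56114
One's complement = ~56114 & 0xFFFF = 9421

9421


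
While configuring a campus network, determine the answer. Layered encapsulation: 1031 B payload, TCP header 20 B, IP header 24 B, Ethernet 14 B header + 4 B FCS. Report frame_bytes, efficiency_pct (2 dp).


TCP segment = 1031 + 20 = 1051 B
IP packet = 1051 + 24 = 1075 B
Ethernet frame = 1075 + 14 + 4 = 1093 B
Efficiency = app / frame = 1031 / 1093 = 0.943275 = 94.3275% -> 94.33% (2 dp)

1093, 94.33


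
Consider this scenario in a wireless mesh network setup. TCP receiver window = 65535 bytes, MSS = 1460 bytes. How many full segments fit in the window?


Given: RWND = 65535 bytes, MSS = 1460 bytes
Full segments = floor(RWND / MSS)
Full segments = floor(65535 / 1460)
Full segments = floor(44.887) = 44

44


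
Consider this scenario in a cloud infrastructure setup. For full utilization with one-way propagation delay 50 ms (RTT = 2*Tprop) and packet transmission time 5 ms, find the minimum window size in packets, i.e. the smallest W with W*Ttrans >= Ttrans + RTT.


Given: Ttrans = 5 ms, RTT = 100 ms (= 2 * Tprop, Tprop = 50 ms)
Time until first ACK returns = Ttrans + RTT = 5 + 100 = 105 ms
Need W * Ttrans >= Ttrans + RTT  ->  W >= (Ttrans + RTT) / Ttrans
(Ttrans + RTT) / Ttrans = 105 / 5 = 21
W_min = ceil(21) = 21

21


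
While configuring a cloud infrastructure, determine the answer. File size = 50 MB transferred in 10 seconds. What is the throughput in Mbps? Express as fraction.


Given: file = 50 MB, time = 10 s
File in Mb = 50 * 8 = 400 Mb
Throughput = 400 / 10 Mbps
Throughput = 40 Mbps

40


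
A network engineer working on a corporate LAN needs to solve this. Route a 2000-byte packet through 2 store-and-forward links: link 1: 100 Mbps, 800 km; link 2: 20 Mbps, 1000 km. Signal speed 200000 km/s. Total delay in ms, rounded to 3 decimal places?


Packet = 2000 bytes = 16000 bits. Store-and-forward: sum (t_trans + t_prop) per link.
Link 1: t_trans = 16000/(100*10^6) s = 0.1600 ms; t_prop = 800/200000 s = 4.0000 ms; subtotal = 4.1600 ms
Link 2: t_trans = 16000/(20*10^6) s = 0.8000 ms; t_prop = 1000/200000 s = 5.0000 ms; subtotal = 5.8000 ms
End-to-end = 4.1600 + 5.8000 = 9.9600 ms -> 9.960 ms (3 dp)

9.960


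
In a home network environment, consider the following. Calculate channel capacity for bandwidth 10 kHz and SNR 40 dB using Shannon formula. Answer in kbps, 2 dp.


Given: B = 10 kHz, SNR = 40 dB
SNR linear = 10^(40/10) = 10000
1 + SNR = 10001
log2(10001) = 13.2878566418
C = 10 * 1000 * 13.2878566418 = 132878.5664 bps
C = 132.878566 kbps -> 132.88 kbps (2 dp)

132.88


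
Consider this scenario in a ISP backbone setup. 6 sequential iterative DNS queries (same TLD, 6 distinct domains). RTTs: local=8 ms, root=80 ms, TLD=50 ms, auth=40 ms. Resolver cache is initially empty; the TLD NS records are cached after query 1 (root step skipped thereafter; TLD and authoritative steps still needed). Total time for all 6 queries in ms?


Lookup 1 (cold cache): local + root + TLD + auth = 8 + 80 + 50 + 40 = 178 ms
Lookups 2..6 (TLD NS cached -> skip root; new domain -> still ask TLD and auth): local + TLD + auth = 8 + 50 + 40 = 98 ms each
Remaining 5 lookups: 5 * 98 = 490 ms
Total = 178 + 490 = 668 ms

668


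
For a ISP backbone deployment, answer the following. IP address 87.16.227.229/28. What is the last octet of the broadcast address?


Given: IP = 87.16.227.229, prefix = /28
Host bits = 32 - 28 = 4
Network last octet = 229 AND mask = 224
Host part size = 2^4 - 1 = 15
Broadcast last octet = 224 OR 15 = 239

239


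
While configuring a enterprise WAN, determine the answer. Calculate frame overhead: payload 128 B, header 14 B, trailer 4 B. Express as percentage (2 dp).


Given: payload = 128 B, header = 14 B, trailer = 4 B
Overhead bytes = header + trailer = 14 + 4 = 18
Total frame = payload + overhead = 128 + 18 = 146
Overhead % = 18 / 146 * 100 = 12.3288% -> 12.33% (2 dp)

12.33


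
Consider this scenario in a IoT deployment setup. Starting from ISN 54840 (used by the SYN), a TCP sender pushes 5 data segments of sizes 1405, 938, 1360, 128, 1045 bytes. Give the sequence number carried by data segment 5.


The SYN occupies sequence number ISN = 54840, so the first data byte is ISN + 1 = 54841.
SEQ of data segment i = (ISN + 1) + sum of payload sizes of segments 1..i-1.
Segment 1: SEQ = 54841, payload = 1405 bytes
Segment 2: SEQ = 56246, payload = 938 bytes
Segment 3: SEQ = 57184, payload = 1360 bytes
Segment 4: SEQ = 58544, payload = 128 bytes
Segment 5: SEQ = 58672, payload = 1045 bytes
SEQ of segment 5 = 54841 + 1405 + 938 + 1360 + 128 = 58672

58672


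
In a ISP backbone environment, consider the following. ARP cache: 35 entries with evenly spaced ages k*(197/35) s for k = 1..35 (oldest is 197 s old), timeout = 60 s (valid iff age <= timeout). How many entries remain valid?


Ages are k * 197/35 s for k = 1..35 (spacing = 5.6286 s).
Entry k is valid iff k * 197/35 <= 60 iff k <= 35 * 60 / 197 = 10.6599
n_valid = floor(10.6599) = 10
(n_stale = 35 - 10 = 25)

10


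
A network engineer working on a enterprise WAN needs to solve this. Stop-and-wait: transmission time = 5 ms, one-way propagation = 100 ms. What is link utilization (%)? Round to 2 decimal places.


Given: Ttrans = 5 ms, Tprop = 100 ms
RTT = 2 * Tprop = 2 * 100 = 200 ms
U = Ttrans / (Ttrans + RTT)
U = 5 / (5 + 200)
U = 5 / 205 = 0.02439
U% = 2.44%

2.44


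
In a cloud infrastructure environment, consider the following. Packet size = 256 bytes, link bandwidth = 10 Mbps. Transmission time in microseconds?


Given: packet = 256 bytes, bandwidth = 10 Mbps
Packet in bits = 256 * 8 = 2048 bits
Bandwidth = 10 * 10^6 = 10000000 bps
Time = 2048 / 10000000 seconds
Time in us = 2048 * 10^6 / 10000000 = 204.8

204.8


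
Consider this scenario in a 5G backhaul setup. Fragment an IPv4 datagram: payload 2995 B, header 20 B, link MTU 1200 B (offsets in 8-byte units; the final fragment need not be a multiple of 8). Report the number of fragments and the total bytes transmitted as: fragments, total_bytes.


Max data per non-final fragment = floor((MTU - header)/8)*8 = floor((1200 - 20)/8)*8 = floor(1180/8)*8 = 1176 B
Final fragment needs no 8-byte alignment: it can carry up to MTU - header = 1180 B
Non-final fragments needed = ceil((payload - 1180) / 1176) = ceil(1815/1176) = ceil(1.5434) = 2
Number of fragments = 2 + 1 = 3
Fragment sizes (data): 2 * 1176 B + 643 B (last, 643 <= 1180 OK)
Total bytes sent = payload + n_frags * header = 2995 + 3*20 = 2995 + 60 = 3055 B

3, 3055


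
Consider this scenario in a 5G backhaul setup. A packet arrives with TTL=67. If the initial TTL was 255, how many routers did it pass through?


Given: initial TTL = 255, received TTL = 67
Hops = initial TTL - received TTL
Hops = 255 - 67 = 188

188


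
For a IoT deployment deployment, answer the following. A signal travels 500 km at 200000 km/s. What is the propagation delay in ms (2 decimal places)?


Given: distance = 500 km, speed = 200000 km/s
Delay = distance / speed = 500 / 200000 seconds
Delay in ms = 500 * 1000 / 200000
Delay = 2.5000 ms
Rounded to 2 dp = 2.50 ms

2.50


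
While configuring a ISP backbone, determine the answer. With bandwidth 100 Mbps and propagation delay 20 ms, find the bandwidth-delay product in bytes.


Given: bandwidth = 100 Mbps, delay = 20 ms
BDP in bits = 100 * 10^6 * 20 / 1000
BDP in bits = 2000000
BDP in bytes = 2000000 / 8 = 250000

250000


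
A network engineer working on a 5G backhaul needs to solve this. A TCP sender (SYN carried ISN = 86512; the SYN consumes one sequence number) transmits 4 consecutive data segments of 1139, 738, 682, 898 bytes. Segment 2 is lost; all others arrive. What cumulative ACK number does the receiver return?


SYN uses sequence number 86512; first data byte = ISN + 1 = 86513.
Segment 1: SEQ = 86513, len = 1139 B, covers [86513, 87651]
Segment 2: SEQ = 87652, len = 738 B, covers [87652, 88389] [LOST]
Segment 3: SEQ = 88390, len = 682 B, covers [88390, 89071]
Segment 4: SEQ = 89072, len = 898 B, covers [89072, 89969]
In-order data received: bytes [86513, 87651] (segments 1..1).
Segment 2 missing -> gap begins at byte 87652; later segments buffered out of order.
Cumulative ACK = next expected in-order byte = 86513 + 1139 = 87652

87652


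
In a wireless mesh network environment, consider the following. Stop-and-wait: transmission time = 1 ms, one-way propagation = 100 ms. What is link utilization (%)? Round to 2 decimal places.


Given: Ttrans = 1 ms, Tprop = 100 ms
RTT = 2 * Tprop = 2 * 100 = 200 ms
U = Ttrans / (Ttrans + RTT)
U = 1 / (1 + 200)
U = 1 / 201 = 0.004975
U% = 0.50%

0.50


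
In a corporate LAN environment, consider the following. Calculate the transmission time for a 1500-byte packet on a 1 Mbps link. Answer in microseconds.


Given: packet = 1500 bytes, bandwidth = 1 Mbps
Packet in bits = 1500 * 8 = 12000 bits
Bandwidth = 1 * 10^6 = 1000000 bps
Time = 12000 / 1000000 seconds
Time in us = 12000 * 10^6 / 1000000 = 12000

12000


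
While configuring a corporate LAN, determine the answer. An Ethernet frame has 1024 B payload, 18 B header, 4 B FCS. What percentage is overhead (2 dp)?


Given: payload = 1024 B, header = 18 B, trailer = 4 B
Overhead bytes = header + trailer = 18 + 4 = 22
Total frame = payload + overhead = 1024 + 22 = 1046
Overhead % = 22 / 1046 * 100 = 2.1033% -> 2.10% (2 dp)

2.10


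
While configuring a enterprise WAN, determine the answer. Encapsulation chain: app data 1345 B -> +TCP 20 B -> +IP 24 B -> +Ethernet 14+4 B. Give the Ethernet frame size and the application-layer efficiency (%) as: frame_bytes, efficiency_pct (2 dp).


TCP segment = 1345 + 20 = 1365 B
IP packet = 1365 + 24 = 1389 B
Ethernet frame = 1389 + 14 + 4 = 1407 B
Efficiency = app / frame = 1345 / 1407 = 0.955935 = 95.5935% -> 95.59% (2 dp)

1407, 95.59


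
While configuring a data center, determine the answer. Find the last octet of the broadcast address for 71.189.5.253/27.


Given: IP = 71.189.5.253, prefix = /27
Host bits = 32 - 27 = 5
Network last octet = 253 AND mask = 224
Host part size = 2^5 - 1 = 31
Broadcast last octet = 224 OR 31 = 255

255


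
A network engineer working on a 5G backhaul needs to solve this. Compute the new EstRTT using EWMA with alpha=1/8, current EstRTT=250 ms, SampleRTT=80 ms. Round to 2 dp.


Given: EstRTT = 250 ms, SampleRTT = 80 ms, alpha = 1/8
New EstRTT = (1 - alpha) * EstRTT + alpha * SampleRTT
(7/8) * 250 = 218.75
(1/8) * 80 = 10
New EstRTT = 218.75 + 10 = 228.75 ms -> 228.75 ms (2 dp)

228.75
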